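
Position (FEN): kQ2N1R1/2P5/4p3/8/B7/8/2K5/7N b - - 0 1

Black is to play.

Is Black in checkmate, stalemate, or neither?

checkmate

Black to move; black king on a8.
In check: yes, from the white queen on b8.
King squares — a7: attacked by Qb8; b7: attacked by Qb8; b8: attacked by Pc7.
Legal moves for Black: none.
In check with no legal moves → checkmate.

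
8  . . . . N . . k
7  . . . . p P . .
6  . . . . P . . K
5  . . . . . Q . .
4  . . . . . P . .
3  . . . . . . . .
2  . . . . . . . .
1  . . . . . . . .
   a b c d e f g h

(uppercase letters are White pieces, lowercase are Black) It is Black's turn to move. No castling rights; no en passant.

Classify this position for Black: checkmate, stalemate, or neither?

stalemate

Black to move; black king on h8.
In check: no.
King squares — g7: attacked by Kh6; h7: attacked by Qf5; g8: attacked by Pf7.
Legal moves for Black: none.
Not in check and no legal moves → stalemate.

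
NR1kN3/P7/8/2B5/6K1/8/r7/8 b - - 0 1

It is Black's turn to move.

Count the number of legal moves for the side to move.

1

Black to move; king on d8.
In check: yes, from the white rook on b8.
Legal moves: Kd7.
Count: 1.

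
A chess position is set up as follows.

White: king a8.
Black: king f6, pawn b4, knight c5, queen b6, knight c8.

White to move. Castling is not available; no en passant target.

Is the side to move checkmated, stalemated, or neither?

stalemate

White to move; white king on a8.
In check: no.
King squares — a7: attacked by Qb6; b7: attacked by Nc5; b8: attacked by Qb6.
Legal moves for White: none.
Not in check and no legal moves → stalemate.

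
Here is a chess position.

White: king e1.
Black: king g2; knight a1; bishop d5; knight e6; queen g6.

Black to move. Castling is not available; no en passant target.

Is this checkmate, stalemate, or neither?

neither

Black to move; black king on g2.
In check: no.
Legal moves for Black include: Qg8, Qe8, Qh7, Qg7, Qf7, Qh6, Qf6, Qh5, Qg5, Qf5, Qg4, Qe4+, Qg3+, Qd3, Qc2, Qb1+, Nf8, Nd8, ... (list truncated; more exist).
Black has legal moves and is not in check → neither.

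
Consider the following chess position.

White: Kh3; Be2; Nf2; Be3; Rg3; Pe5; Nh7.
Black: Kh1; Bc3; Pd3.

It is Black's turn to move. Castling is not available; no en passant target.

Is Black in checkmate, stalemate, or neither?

checkmate

Black to move; black king on h1.
In check: yes, from the white knight on f2.
King squares — g1: attacked by Rg3; g2: attacked by Rg3; h2: attacked by Kh3.
Legal moves for Black: none.
In check with no legal moves → checkmate.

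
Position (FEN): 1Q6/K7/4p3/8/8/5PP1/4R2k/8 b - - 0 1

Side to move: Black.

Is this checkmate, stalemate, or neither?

neither

Black to move; black king on h2.
In check: yes, from the white rook on e2.
King squares — g1: available; h1: available; g2: attacked by Re2; g3: attacked by Qb8; h3: available.
Legal moves for Black: Kh3, Kh1, Kg1.
Black is in check but has 3 legal moves → neither.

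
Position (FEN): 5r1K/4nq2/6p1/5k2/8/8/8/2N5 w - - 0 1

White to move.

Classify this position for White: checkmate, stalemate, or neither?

checkmate

White to move; white king on h8.
In check: yes, from the black rook on f8.
King squares — g7: attacked by Qf7; h7: attacked by Qf7; g8: attacked by Ne7.
Legal moves for White: none.
In check with no legal moves → checkmate.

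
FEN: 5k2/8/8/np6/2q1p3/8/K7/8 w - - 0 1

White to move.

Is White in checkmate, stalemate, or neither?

White to move; white king on a2.
In check: yes, from the black queen on c4.
Legal moves for White: Ka3, Kb2, Kb1, Ka1.
White is in check but has 4 legal moves → neither.

neither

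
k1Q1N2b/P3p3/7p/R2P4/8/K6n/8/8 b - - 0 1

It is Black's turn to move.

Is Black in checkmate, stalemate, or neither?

Black to move; black king on a8.
In check: yes, from the white queen on c8.
King squares — a7: attacked by Ra5; b7: attacked by Qc8; b8: attacked by Pa7.
Legal moves for Black: none.
In check with no legal moves → checkmate.

checkmate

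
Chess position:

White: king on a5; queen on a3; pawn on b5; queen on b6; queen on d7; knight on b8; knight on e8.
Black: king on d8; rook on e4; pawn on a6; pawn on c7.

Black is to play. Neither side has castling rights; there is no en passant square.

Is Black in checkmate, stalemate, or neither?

checkmate

Black to move; black king on d8.
In check: yes, from the white queen on d7.
King squares — c7: own pawn; d7: attacked by Nb8; e7: attacked by Qa3; c8: attacked by Qd7; e8: attacked by Qd7.
Legal moves for Black: none.
In check with no legal moves → checkmate.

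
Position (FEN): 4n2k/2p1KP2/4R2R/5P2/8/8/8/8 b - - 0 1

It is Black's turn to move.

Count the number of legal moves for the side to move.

1

Black to move; king on h8.
In check: yes, from the white rook on h6.
Legal moves: Kg7.
Count: 1.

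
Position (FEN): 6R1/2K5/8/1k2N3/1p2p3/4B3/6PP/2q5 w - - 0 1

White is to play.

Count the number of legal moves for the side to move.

White to move; king on c7.
In check: yes, from the black queen on c1.
Legal moves: Kd8, Kb8, Kd7, Kb7, Kd6, Nc6, Nc4, Bc5, Bxc1.
Count: 9.

9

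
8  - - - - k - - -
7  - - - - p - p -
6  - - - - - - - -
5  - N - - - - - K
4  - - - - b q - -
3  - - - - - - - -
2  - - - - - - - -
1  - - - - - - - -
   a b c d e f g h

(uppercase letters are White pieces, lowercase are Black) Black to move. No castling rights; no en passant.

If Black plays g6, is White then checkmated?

yes

After g6: white king on h5; in check: yes, from the black pawn on g6.
King squares — g4: attacked by Qf4; h4: attacked by Qf4; g5: attacked by Qf4; g6: attacked by Be4; h6: attacked by Qf4.
White has no legal moves → checkmate.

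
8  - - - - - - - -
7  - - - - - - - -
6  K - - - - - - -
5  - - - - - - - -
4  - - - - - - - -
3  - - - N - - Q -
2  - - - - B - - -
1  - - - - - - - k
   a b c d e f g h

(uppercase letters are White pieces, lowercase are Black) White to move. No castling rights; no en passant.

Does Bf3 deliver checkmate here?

yes

After Bf3: black king on h1; in check: yes, from the white bishop on f3.
King squares — g1: attacked by Qg3; g2: attacked by Bf3; h2: attacked by Qg3.
Black has no legal moves → checkmate.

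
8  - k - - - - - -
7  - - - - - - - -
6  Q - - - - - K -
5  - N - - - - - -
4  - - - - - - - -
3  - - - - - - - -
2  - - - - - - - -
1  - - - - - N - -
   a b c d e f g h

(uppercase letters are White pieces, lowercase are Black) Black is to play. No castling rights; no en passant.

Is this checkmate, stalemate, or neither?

stalemate

Black to move; black king on b8.
In check: no.
King squares — a7: attacked by Nb5; b7: attacked by Qa6; c7: attacked by Nb5; a8: attacked by Qa6; c8: attacked by Qa6.
Legal moves for Black: none.
Not in check and no legal moves → stalemate.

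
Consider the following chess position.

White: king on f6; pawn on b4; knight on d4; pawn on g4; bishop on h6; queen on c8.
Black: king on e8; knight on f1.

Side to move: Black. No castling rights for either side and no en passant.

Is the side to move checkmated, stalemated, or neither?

Black to move; black king on e8.
In check: yes, from the white queen on c8.
King squares — d7: attacked by Qc8; e7: attacked by Kf6; f7: attacked by Kf6; d8: attacked by Qc8; f8: attacked by Bh6.
Legal moves for Black: none.
In check with no legal moves → checkmate.

checkmate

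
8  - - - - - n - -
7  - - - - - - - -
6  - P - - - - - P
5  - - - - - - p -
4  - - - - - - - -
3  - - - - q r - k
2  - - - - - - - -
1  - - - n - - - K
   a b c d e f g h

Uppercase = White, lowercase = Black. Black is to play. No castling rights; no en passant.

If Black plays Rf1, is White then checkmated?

yes

After Rf1: white king on h1; in check: yes, from the black rook on f1.
King squares — g1: attacked by Rf1; g2: attacked by Kh3; h2: attacked by Kh3.
White has no legal moves → checkmate.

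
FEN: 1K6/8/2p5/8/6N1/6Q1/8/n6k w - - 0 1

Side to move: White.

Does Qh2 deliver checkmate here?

After Qh2: black king on h1; in check: yes, from the white queen on h2.
King squares — g1: attacked by Qh2; g2: attacked by Qh2; h2: attacked by Ng4.
Black has no legal moves → checkmate.

yes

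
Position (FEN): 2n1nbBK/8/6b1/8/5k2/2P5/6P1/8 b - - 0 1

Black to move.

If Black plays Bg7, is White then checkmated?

yes

After Bg7: white king on h8; in check: yes, from the black bishop on g7.
King squares — g7: attacked by Ne8; h7: attacked by Bg6; g8: own bishop.
White has no legal moves → checkmate.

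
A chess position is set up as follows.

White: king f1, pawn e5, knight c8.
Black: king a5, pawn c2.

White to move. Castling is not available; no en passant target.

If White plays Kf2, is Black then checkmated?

no

After Kf2: black king on a5; in check: no.
Black is not in check, so this cannot be checkmate.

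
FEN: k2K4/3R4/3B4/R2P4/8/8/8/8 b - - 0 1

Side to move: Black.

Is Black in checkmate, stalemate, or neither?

checkmate

Black to move; black king on a8.
In check: yes, from the white rook on a5.
King squares — a7: attacked by Ra5; b7: attacked by Rd7; b8: attacked by Bd6.
Legal moves for Black: none.
In check with no legal moves → checkmate.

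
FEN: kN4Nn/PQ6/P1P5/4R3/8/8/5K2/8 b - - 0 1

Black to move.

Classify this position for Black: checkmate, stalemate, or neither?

checkmate

Black to move; black king on a8.
In check: yes, from the white queen on b7.
King squares — a7: attacked by Qb7; b7: attacked by Pa6; b8: attacked by Pa7.
Legal moves for Black: none.
In check with no legal moves → checkmate.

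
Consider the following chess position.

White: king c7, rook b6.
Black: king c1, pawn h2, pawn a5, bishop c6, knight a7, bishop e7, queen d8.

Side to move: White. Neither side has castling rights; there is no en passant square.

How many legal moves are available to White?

White to move; king on c7.
In check: yes, from the black queen on d8.
Legal moves: none.
Count: 0.

0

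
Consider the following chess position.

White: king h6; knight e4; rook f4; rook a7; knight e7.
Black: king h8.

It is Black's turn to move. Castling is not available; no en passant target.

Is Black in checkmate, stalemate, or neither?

stalemate

Black to move; black king on h8.
In check: no.
King squares — g7: attacked by Kh6; h7: attacked by Kh6; g8: attacked by Ne7.
Legal moves for Black: none.
Not in check and no legal moves → stalemate.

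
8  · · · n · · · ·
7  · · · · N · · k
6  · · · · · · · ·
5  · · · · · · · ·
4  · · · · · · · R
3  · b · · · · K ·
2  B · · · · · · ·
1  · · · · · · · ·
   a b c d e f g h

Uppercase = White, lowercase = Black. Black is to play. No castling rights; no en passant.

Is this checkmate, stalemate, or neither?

neither

Black to move; black king on h7.
In check: yes, from the white rook on h4.
King squares — g6: attacked by Ne7; h6: attacked by Rh4; g7: available; g8: attacked by Ne7; h8: attacked by Rh4.
Legal moves for Black: Kg7.
Black is in check but has 1 legal move → neither.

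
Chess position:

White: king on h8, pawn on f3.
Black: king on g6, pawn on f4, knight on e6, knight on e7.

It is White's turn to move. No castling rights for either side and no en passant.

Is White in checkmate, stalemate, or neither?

stalemate

White to move; white king on h8.
In check: no.
King squares — g7: attacked by Ne6; h7: attacked by Kg6; g8: attacked by Ne7.
Legal moves for White: none.
Not in check and no legal moves → stalemate.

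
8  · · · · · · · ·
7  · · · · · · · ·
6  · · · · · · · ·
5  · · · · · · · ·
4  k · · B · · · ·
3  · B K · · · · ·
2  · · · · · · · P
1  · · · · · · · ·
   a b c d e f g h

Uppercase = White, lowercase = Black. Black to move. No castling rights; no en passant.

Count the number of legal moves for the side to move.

Black to move; king on a4.
In check: yes, from the white bishop on b3.
Legal moves: Kb5, Ka5, Ka3.
Count: 3.

3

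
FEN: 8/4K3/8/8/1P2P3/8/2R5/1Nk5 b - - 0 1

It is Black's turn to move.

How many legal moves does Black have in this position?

Black to move; king on c1.
In check: yes, from the white rook on c2.
Legal moves: Kxc2, Kd1, Kxb1.
Count: 3.

3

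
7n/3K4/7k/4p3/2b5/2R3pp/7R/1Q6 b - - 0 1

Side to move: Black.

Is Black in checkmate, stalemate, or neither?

Black to move; black king on h6.
In check: no.
Legal moves for Black include: Nf7, Ng6, Kg7, Kh5, Kg5, Bg8, Bf7, Be6+, Ba6, Bd5, Bb5+, Bd3, Bb3, Be2, Ba2, Bf1, gxh2, e4, ... (list truncated; more exist).
Black has legal moves and is not in check → neither.

neither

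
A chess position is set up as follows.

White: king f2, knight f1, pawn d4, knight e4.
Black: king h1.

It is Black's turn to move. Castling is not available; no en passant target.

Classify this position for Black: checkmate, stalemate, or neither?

Black to move; black king on h1.
In check: no.
King squares — g1: attacked by Kf2; g2: attacked by Kf2; h2: attacked by Nf1.
Legal moves for Black: none.
Not in check and no legal moves → stalemate.

stalemate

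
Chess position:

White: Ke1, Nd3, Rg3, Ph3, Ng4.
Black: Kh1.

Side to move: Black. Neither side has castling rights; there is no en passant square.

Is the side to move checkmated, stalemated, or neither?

Black to move; black king on h1.
In check: no.
King squares — g1: attacked by Rg3; g2: attacked by Rg3; h2: attacked by Ng4.
Legal moves for Black: none.
Not in check and no legal moves → stalemate.

stalemate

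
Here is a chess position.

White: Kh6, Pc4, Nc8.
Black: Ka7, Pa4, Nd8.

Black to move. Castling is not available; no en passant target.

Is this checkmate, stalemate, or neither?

neither

Black to move; black king on a7.
In check: yes, from the white knight on c8.
King squares — a6: available; b6: attacked by Nc8; b7: available; a8: available; b8: available.
Legal moves for Black: Kb8, Ka8, Kb7, Ka6.
Black is in check but has 4 legal moves → neither.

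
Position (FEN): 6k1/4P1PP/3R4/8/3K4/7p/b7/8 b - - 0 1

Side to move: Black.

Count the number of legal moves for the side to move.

Black to move; king on g8.
In check: yes, from the white pawn on h7.
Legal moves: Kxh7, Kxg7, Kf7.
Count: 3.

3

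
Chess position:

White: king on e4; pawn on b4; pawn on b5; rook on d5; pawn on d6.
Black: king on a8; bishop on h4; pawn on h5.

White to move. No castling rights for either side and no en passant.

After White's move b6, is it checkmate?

After b6: black king on a8; in check: no.
Black is not in check, so this cannot be checkmate.

no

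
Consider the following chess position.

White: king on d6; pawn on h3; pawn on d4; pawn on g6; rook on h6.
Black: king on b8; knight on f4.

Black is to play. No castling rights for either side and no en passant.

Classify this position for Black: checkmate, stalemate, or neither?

Black to move; black king on b8.
In check: no.
Legal moves for Black: Kc8, Ka8, Kb7, Ka7, Nxg6, Ne6, Nh5, Nd5, Nxh3, Nd3, Ng2, Ne2.
Black has 12 legal moves and is not in check → neither.

neither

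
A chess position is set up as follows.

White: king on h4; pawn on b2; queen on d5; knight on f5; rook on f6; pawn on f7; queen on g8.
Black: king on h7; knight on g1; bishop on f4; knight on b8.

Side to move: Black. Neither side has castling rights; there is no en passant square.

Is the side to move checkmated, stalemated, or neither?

Black to move; black king on h7.
In check: yes, from the white queen on g8.
King squares — g6: attacked by Rf6; h6: attacked by Nf5; g7: attacked by Nf5; g8: attacked by Pf7; h8: attacked by Qg8.
Legal moves for Black: none.
In check with no legal moves → checkmate.

checkmate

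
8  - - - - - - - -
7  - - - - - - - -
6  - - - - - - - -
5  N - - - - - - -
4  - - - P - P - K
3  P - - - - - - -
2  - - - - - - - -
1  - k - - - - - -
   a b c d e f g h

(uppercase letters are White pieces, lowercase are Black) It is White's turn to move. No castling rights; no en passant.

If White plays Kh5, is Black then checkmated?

After Kh5: black king on b1; in check: no.
Black is not in check, so this cannot be checkmate.

no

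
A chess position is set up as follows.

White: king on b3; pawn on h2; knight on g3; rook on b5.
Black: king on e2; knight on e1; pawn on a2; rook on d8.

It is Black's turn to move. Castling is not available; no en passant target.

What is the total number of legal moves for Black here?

Black to move; king on e2.
In check: yes, from the white knight on g3.
Legal moves: Kf3, Ke3, Kd3, Kf2, Kd2, Kd1.
Count: 6.

6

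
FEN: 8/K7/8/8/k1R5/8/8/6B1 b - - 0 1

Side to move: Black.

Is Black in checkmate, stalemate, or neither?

Black to move; black king on a4.
In check: yes, from the white rook on c4.
King squares — a3: available; b3: available; b4: attacked by Rc4; a5: available; b5: available.
Legal moves for Black: Kb5, Ka5, Kb3, Ka3.
Black is in check but has 4 legal moves → neither.

neither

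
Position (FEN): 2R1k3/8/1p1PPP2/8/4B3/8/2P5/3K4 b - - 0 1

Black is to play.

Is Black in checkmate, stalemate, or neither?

Black to move; black king on e8.
In check: yes, from the white rook on c8.
King squares — d7: attacked by Pe6; e7: attacked by Pd6; f7: attacked by Pe6; d8: attacked by Rc8; f8: attacked by Rc8.
Legal moves for Black: none.
In check with no legal moves → checkmate.

checkmate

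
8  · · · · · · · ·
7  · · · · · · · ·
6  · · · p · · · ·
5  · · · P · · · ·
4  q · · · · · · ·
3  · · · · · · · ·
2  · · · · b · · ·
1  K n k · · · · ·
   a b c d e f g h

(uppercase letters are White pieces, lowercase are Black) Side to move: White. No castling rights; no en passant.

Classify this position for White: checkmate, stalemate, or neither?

checkmate

White to move; white king on a1.
In check: yes, from the black queen on a4.
King squares — b1: attacked by Kc1; a2: attacked by Qa4; b2: attacked by Kc1.
Legal moves for White: none.
In check with no legal moves → checkmate.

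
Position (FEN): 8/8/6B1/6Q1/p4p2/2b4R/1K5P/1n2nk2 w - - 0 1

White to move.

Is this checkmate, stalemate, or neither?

neither

White to move; white king on b2.
In check: yes, from the black bishop on c3.
Legal moves for White: Ka2, Kc1, Kxb1, Rxc3.
White is in check but has 4 legal moves → neither.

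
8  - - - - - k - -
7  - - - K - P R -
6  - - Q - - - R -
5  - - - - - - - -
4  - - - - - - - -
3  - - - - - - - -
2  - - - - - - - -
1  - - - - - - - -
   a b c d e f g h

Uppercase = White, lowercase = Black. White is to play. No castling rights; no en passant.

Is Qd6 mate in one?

yes

After Qd6: black king on f8; in check: yes, from the white queen on d6.
King squares — e7: attacked by Qd6; f7: attacked by Rg7; g7: attacked by Rg6; e8: attacked by Kd7; g8: attacked by Pf7.
Black has no legal moves → checkmate.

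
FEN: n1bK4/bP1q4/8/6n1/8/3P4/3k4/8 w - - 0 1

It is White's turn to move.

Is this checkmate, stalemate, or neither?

checkmate

White to move; white king on d8.
In check: yes, from the black queen on d7.
King squares — c7: attacked by Qd7; d7: attacked by Bc8; e7: attacked by Qd7; c8: attacked by Qd7; e8: attacked by Qd7.
Legal moves for White: none.
In check with no legal moves → checkmate.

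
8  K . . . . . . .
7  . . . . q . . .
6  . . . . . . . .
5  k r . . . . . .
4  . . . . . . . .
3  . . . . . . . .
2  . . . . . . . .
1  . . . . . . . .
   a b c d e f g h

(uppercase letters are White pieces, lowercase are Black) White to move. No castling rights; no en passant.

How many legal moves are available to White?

White to move; king on a8.
In check: no.
Legal moves: none.
Count: 0.

0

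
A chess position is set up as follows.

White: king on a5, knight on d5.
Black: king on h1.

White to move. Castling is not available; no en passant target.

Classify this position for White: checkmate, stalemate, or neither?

White to move; white king on a5.
In check: no.
Legal moves for White: Ne7, Nc7, Nf6, Nb6, Nf4, Nb4, Ne3, Nc3, Kb6, Ka6, Kb5, Kb4, Ka4.
White has 13 legal moves and is not in check → neither.

neither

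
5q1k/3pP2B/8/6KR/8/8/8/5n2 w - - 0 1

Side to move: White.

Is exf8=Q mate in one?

After exf8=Q: black king on h8; in check: yes, from the white queen on f8.
King squares — g7: attacked by Qf8; h7: attacked by Rh5; g8: attacked by Bh7.
Black has no legal moves → checkmate.

yes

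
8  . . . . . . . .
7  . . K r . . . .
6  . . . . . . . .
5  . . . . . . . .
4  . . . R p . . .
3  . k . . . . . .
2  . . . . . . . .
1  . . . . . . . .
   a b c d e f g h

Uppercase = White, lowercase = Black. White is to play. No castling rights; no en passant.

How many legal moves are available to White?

6

White to move; king on c7.
In check: yes, from the black rook on d7.
Legal moves: Kc8, Kb8, Kxd7, Kc6, Kb6, Rxd7.
Count: 6.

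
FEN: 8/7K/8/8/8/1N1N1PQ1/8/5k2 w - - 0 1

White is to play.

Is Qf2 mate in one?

After Qf2: black king on f1; in check: yes, from the white queen on f2.
King squares — e1: attacked by Qf2; g1: attacked by Qf2; e2: attacked by Qf2; f2: attacked by Nd3; g2: attacked by Qf2.
Black has no legal moves → checkmate.

yes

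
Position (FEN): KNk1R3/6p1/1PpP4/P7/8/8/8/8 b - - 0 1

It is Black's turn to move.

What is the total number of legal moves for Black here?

Black to move; king on c8.
In check: yes, from the white rook on e8.
Legal moves: none.
Count: 0.

0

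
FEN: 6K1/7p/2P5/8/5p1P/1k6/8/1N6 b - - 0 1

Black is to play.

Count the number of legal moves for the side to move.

9

Black to move; king on b3.
In check: no.
Legal moves: Kc4, Kb4, Ka4, Kc2, Kb2, Ka2, h6, f3, h5.
Count: 9.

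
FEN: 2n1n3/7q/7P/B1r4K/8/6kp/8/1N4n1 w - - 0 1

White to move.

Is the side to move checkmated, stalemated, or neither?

White to move; white king on h5.
In check: yes, from the black rook on c5.
King squares — g4: attacked by Kg3; h4: attacked by Kg3; g5: attacked by Rc5; g6: attacked by Qh7; h6: own pawn.
Legal moves for White: none.
In check with no legal moves → checkmate.

checkmate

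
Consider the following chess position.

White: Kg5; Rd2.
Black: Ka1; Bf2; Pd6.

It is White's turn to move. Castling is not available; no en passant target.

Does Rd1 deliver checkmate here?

no

After Rd1: black king on a1; in check: yes, from the white rook on d1.
Black has 2 legal replies: Kb2, Ka2.
In check but a legal move exists → not checkmate.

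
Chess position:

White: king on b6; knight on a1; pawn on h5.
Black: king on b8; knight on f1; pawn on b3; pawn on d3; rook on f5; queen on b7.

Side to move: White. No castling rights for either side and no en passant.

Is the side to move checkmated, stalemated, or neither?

checkmate

White to move; white king on b6.
In check: yes, from the black queen on b7.
King squares — a5: attacked by Rf5; b5: attacked by Rf5; c5: attacked by Rf5; a6: attacked by Qb7; c6: attacked by Qb7; a7: attacked by Qb7; b7: attacked by Kb8; c7: attacked by Qb7.
Legal moves for White: none.
In check with no legal moves → checkmate.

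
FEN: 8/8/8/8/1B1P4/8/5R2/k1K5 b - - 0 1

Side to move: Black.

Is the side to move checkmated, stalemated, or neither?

Black to move; black king on a1.
In check: no.
King squares — b1: attacked by Kc1; a2: attacked by Rf2; b2: attacked by Kc1.
Legal moves for Black: none.
Not in check and no legal moves → stalemate.

stalemate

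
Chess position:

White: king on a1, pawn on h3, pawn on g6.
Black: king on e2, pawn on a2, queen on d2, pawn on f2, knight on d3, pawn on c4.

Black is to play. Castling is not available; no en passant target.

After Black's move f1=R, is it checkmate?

yes

After f1=R: white king on a1; in check: yes, from the black rook on f1.
King squares — b1: attacked by Rf1; a2: attacked by Qd2; b2: attacked by Qd2.
White has no legal moves → checkmate.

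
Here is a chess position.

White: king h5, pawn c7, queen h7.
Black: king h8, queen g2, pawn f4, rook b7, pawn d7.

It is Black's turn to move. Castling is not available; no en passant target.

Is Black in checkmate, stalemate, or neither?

neither

Black to move; black king on h8.
In check: yes, from the white queen on h7.
King squares — g7: attacked by Qh7; h7: available; g8: attacked by Qh7.
Legal moves for Black: Kxh7.
Black is in check but has 1 legal move → neither.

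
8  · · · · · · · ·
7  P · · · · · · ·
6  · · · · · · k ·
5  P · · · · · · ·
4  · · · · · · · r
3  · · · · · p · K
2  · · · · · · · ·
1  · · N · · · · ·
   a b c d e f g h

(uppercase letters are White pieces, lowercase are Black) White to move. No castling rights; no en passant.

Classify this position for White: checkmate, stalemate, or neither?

neither

White to move; white king on h3.
In check: yes, from the black rook on h4.
Legal moves for White: Kxh4, Kg3.
White is in check but has 2 legal moves → neither.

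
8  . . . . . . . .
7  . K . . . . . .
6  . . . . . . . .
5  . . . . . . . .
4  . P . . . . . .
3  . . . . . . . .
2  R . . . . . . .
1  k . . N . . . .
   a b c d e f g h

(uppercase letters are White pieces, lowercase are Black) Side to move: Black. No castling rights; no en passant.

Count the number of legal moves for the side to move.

Black to move; king on a1.
In check: yes, from the white rook on a2.
Legal moves: Kxa2, Kb1.
Count: 2.

2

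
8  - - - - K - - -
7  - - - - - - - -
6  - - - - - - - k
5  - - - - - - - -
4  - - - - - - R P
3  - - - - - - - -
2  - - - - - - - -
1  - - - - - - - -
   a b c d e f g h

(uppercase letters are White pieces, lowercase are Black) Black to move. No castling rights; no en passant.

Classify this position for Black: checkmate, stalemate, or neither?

Black to move; black king on h6.
In check: no.
Legal moves for Black: Kh7, Kh5.
Black has 2 legal moves and is not in check → neither.

neither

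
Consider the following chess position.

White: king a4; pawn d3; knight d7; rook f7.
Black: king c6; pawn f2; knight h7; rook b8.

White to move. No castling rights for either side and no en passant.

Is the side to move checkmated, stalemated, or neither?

White to move; white king on a4.
In check: no.
Legal moves for White: Rf8, Rxh7, Rg7, Re7, Rf6+, Rf5, Rf4, Rf3, Rxf2, Nf8, Nxb8+, Nf6, Nb6, Ne5+, Nc5, Ka5, Ka3, d4.
White has 18 legal moves and is not in check → neither.

neither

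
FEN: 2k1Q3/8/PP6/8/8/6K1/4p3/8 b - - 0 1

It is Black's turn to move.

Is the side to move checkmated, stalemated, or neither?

Black to move; black king on c8.
In check: yes, from the white queen on e8.
King squares — b7: attacked by Pa6; c7: attacked by Pb6; d7: attacked by Qe8; b8: attacked by Qe8; d8: attacked by Qe8.
Legal moves for Black: none.
In check with no legal moves → checkmate.

checkmate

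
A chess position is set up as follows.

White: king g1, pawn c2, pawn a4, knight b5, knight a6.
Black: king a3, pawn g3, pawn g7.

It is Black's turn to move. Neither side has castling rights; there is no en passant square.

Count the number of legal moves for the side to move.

3

Black to move; king on a3.
In check: yes, from the white knight on b5.
Legal moves: Kxa4, Kb2, Ka2.
Count: 3.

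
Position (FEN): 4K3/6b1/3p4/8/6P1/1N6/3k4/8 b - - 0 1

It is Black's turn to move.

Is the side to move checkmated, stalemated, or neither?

Black to move; black king on d2.
In check: yes, from the white knight on b3.
King squares — c1: attacked by Nb3; d1: available; e1: available; c2: available; e2: available; c3: available; d3: available; e3: available.
Legal moves for Black: Ke3, Kd3, Kc3, Ke2, Kc2, Ke1, Kd1.
Black is in check but has 7 legal moves → neither.

neither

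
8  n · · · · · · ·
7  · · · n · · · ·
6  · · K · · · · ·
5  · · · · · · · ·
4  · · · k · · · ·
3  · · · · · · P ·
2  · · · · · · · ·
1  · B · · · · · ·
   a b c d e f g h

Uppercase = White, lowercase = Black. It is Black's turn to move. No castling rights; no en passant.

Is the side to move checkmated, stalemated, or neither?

Black to move; black king on d4.
In check: no.
Legal moves for Black: Nc7, Nab6, Nf8, Nb8+, Nf6, Ndb6, Ne5+, Nc5, Ke5, Kc4, Ke3, Kc3.
Black has 12 legal moves and is not in check → neither.

neither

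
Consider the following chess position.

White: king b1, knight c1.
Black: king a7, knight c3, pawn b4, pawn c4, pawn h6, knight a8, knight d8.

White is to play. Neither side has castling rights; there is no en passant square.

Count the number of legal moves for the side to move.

White to move; king on b1.
In check: yes, from the black knight on c3.
Legal moves: Kc2, Kb2, Ka1.
Count: 3.

3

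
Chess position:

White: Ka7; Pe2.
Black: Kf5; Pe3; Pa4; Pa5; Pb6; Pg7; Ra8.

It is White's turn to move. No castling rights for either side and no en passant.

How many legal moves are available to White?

3

White to move; king on a7.
In check: yes, from the black rook on a8.
Legal moves: Kxa8, Kb7, Kxb6.
Count: 3.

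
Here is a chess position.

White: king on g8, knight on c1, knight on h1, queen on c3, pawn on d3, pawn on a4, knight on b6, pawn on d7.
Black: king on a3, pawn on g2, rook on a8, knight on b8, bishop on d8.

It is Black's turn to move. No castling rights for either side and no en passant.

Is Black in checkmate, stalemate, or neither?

Black to move; black king on a3.
In check: yes, from the white queen on c3.
King squares — a2: attacked by Nc1; b2: attacked by Qc3; b3: attacked by Nc1; a4: attacked by Nb6; b4: attacked by Qc3.
Legal moves for Black: none.
In check with no legal moves → checkmate.

checkmate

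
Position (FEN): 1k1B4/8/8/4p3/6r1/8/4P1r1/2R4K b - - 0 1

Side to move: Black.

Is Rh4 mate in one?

After Rh4: white king on h1; in check: yes, from the black rook on h4.
White has 2 legal replies: Kxg2, Bxh4.
In check but a legal move exists → not checkmate.

no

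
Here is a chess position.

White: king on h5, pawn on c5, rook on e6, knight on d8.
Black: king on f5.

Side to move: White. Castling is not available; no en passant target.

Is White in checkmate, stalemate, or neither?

White to move; white king on h5.
In check: no.
Legal moves for White include: Nf7, Nb7, Nc6, Re8, Re7, Rh6, Rg6, Rf6+, Rd6, Rc6, Rb6, Ra6, Re5+, Re4, Re3, Re2, Re1, Kh6, ... (list truncated; more exist).
White has legal moves and is not in check → neither.

neither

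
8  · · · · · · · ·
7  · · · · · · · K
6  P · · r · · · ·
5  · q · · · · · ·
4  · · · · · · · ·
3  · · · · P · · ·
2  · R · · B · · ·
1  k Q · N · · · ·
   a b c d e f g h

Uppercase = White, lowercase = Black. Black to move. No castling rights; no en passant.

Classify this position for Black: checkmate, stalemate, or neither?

checkmate

Black to move; black king on a1.
In check: yes, from the white queen on b1.
King squares — b1: attacked by Rb2; a2: attacked by Qb1; b2: attacked by Qb1.
Legal moves for Black: none.
In check with no legal moves → checkmate.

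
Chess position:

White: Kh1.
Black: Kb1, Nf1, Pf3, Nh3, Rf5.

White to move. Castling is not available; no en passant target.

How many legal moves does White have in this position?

0

White to move; king on h1.
In check: no.
Legal moves: none.
Count: 0.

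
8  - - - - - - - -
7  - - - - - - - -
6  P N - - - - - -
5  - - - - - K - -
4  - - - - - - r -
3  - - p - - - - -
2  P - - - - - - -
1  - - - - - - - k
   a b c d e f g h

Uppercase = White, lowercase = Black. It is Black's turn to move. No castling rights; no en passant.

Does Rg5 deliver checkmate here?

After Rg5: white king on f5; in check: yes, from the black rook on g5.
White has 5 legal replies: Kf6, Ke6, Kxg5, Kf4, Ke4.
In check but a legal move exists → not checkmate.

no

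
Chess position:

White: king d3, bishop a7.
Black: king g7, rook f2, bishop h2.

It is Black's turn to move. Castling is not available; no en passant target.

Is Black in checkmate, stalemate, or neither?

neither

Black to move; black king on g7.
In check: no.
Legal moves for Black include: Kh8, Kg8, Kf8, Kh7, Kf7, Kh6, Kg6, Kf6, Bb8, Bc7, Bd6, Be5, Bf4, Bg3, Bg1, Rf8, Rf7, Rf6, ... (list truncated; more exist).
Black has legal moves and is not in check → neither.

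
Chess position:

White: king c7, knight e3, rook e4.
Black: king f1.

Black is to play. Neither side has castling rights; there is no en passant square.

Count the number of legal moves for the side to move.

Black to move; king on f1.
In check: yes, from the white knight on e3.
Legal moves: Kf2, Ke2, Kg1, Ke1.
Count: 4.

4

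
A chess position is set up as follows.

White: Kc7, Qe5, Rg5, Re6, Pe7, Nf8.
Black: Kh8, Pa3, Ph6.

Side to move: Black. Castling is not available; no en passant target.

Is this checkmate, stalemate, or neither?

Black to move; black king on h8.
In check: yes, from the white queen on e5.
King squares — g7: attacked by Qe5; h7: attacked by Nf8; g8: attacked by Rg5.
Legal moves for Black: none.
In check with no legal moves → checkmate.

checkmate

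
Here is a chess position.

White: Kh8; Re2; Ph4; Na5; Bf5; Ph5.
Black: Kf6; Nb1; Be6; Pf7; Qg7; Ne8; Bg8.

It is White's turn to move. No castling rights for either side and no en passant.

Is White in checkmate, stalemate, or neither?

checkmate

White to move; white king on h8.
In check: yes, from the black queen on g7.
King squares — g7: attacked by Kf6; h7: attacked by Qg7; g8: attacked by Qg7.
Legal moves for White: none.
In check with no legal moves → checkmate.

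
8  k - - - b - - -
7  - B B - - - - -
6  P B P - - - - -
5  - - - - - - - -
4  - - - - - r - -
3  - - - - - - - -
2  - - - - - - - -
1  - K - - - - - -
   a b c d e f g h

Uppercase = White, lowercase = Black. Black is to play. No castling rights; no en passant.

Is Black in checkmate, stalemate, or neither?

Black to move; black king on a8.
In check: yes, from the white bishop on b7.
King squares — a7: attacked by Bb6; b7: attacked by Pa6; b8: attacked by Bc7.
Legal moves for Black: none.
In check with no legal moves → checkmate.

checkmate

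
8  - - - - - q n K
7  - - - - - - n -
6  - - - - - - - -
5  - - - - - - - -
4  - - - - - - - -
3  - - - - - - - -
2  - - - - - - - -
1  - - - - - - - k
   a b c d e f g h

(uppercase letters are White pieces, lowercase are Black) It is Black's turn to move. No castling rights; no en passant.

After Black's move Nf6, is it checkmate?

yes

After Nf6: white king on h8; in check: yes, from the black queen on f8.
King squares — g7: attacked by Qf8; h7: attacked by Nf6; g8: attacked by Nf6.
White has no legal moves → checkmate.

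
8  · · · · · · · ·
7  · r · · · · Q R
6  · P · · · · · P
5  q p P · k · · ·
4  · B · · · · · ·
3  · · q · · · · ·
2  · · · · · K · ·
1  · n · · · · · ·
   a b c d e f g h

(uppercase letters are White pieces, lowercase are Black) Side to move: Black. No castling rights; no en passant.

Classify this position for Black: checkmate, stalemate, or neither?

Black to move; black king on e5.
In check: yes, from the white queen on g7.
Legal moves for Black: Ke6, Kf5, Kd5, Kf4, Ke4, Rxg7.
Black is in check but has 6 legal moves → neither.

neither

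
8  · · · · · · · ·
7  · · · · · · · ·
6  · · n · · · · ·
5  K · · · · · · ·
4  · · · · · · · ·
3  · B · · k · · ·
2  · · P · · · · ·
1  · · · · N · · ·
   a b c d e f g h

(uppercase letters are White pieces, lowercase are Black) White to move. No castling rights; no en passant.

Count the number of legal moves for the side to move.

4

White to move; king on a5.
In check: yes, from the black knight on c6.
Legal moves: Kb6, Ka6, Kb5, Ka4.
Count: 4.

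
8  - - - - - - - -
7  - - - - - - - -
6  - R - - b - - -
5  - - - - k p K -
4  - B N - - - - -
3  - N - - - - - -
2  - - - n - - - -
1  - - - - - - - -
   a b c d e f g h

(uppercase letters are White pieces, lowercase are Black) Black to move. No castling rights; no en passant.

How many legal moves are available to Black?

Black to move; king on e5.
In check: yes, from the white knight on c4.
Legal moves: Kd5, Ke4, Bxc4, Nxc4.
Count: 4.

4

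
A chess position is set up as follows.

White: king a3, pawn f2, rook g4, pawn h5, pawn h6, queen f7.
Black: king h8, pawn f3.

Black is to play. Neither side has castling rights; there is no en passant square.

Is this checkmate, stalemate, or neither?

stalemate

Black to move; black king on h8.
In check: no.
King squares — g7: attacked by Rg4; h7: attacked by Qf7; g8: attacked by Rg4.
Legal moves for Black: none.
Not in check and no legal moves → stalemate.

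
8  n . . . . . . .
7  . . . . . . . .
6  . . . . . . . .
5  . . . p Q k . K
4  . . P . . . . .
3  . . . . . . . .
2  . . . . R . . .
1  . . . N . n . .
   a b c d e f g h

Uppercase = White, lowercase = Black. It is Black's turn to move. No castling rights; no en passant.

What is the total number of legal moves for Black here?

0

Black to move; king on f5.
In check: yes, from the white queen on e5.
Legal moves: none.
Count: 0.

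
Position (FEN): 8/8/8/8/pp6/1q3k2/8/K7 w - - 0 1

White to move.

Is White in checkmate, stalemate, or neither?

White to move; white king on a1.
In check: no.
King squares — b1: attacked by Qb3; a2: attacked by Qb3; b2: attacked by Qb3.
Legal moves for White: none.
Not in check and no legal moves → stalemate.

stalemate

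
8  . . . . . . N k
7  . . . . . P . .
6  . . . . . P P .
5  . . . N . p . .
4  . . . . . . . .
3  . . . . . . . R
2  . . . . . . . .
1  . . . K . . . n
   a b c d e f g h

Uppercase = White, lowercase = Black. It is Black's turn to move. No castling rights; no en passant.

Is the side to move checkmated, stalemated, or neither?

checkmate

Black to move; black king on h8.
In check: yes, from the white rook on h3.
King squares — g7: attacked by Pf6; h7: attacked by Rh3; g8: attacked by Pf7.
Legal moves for Black: none.
In check with no legal moves → checkmate.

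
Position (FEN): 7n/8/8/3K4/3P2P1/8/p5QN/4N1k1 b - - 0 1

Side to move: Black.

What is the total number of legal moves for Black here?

0

Black to move; king on g1.
In check: yes, from the white queen on g2.
Legal moves: none.
Count: 0.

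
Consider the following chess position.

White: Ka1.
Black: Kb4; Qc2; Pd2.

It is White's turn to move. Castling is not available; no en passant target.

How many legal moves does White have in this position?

White to move; king on a1.
In check: no.
Legal moves: none.
Count: 0.

0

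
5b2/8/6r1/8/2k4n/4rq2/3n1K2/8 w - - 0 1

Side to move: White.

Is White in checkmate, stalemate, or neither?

checkmate

White to move; white king on f2.
In check: yes, from the black queen on f3.
King squares — e1: attacked by Re3; f1: attacked by Nd2; g1: attacked by Rg6; e2: attacked by Re3; g2: attacked by Qf3; e3: attacked by Qf3; f3: attacked by Nd2; g3: attacked by Qf3.
Legal moves for White: none.
In check with no legal moves → checkmate.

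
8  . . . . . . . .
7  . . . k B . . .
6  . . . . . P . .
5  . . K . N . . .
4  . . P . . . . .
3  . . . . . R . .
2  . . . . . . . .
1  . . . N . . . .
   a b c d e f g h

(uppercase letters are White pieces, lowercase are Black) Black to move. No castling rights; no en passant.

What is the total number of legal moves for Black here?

4

Black to move; king on d7.
In check: yes, from the white knight on e5.
Legal moves: Ke8, Kc8, Kc7, Ke6.
Count: 4.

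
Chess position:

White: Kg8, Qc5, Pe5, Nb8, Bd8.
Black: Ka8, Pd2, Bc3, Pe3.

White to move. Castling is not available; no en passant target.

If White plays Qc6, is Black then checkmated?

no

After Qc6: black king on a8; in check: yes, from the white queen on c6.
Black has 2 legal replies: Kxb8, Ka7.
In check but a legal move exists → not checkmate.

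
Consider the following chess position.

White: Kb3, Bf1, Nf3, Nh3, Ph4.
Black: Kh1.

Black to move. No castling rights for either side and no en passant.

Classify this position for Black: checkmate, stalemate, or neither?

stalemate

Black to move; black king on h1.
In check: no.
King squares — g1: attacked by Nf3; g2: attacked by Bf1; h2: attacked by Nf3.
Legal moves for Black: none.
Not in check and no legal moves → stalemate.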